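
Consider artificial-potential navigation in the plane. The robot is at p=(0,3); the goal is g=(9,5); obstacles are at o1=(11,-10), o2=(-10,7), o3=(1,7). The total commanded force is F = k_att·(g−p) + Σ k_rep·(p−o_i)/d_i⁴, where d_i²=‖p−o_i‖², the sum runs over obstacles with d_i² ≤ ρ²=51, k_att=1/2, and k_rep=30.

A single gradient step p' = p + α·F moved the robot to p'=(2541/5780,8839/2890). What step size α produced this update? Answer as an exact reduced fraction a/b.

α = 1/10

F_att = 1/2·(g−p) = 1/2·(9,2) = (4.5000,1.0000)
o1: d²=290 > ρ²=51 → inactive
o2: d²=116 > ρ²=51 → inactive
o3: d²=17 ≤ ρ²=51; F_rep = 30·(-1,-4)/17² = (-0.1038,-0.4152)
F = F_att + ΣF_rep = (4.3962,0.5848)
Δp = p'−p = (0.4396,0.0585); α = Δx/Fx = (2541/5780) / (2541/578) = 1/10
check: Δy/Fy = (169/2890) / (169/289) = 1/10 ✓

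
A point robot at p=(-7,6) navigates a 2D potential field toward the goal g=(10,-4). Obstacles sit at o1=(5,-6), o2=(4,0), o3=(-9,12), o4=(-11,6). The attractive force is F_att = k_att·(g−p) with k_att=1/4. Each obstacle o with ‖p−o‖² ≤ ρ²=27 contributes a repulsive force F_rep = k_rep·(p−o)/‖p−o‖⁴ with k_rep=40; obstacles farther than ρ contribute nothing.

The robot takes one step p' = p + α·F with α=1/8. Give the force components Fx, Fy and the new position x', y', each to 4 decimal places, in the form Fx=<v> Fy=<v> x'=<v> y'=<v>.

Fx=4.8750 Fy=-2.5000 x'=-6.3906 y'=5.6875

F_att = 1/4·(g−p) = 1/4·(17,-10) = (4.2500,-2.5000)
o1: d²=288 > ρ²=27 → inactive
o2: d²=157 > ρ²=27 → inactive
o3: d²=40 > ρ²=27 → inactive
o4: d²=16 ≤ ρ²=27; F_rep = 40·(4,0)/16² = (0.6250,0.0000)
F = F_att + ΣF_rep = (4.8750,-2.5000)
p' = p + 1/8·F = (-6.3906,5.6875)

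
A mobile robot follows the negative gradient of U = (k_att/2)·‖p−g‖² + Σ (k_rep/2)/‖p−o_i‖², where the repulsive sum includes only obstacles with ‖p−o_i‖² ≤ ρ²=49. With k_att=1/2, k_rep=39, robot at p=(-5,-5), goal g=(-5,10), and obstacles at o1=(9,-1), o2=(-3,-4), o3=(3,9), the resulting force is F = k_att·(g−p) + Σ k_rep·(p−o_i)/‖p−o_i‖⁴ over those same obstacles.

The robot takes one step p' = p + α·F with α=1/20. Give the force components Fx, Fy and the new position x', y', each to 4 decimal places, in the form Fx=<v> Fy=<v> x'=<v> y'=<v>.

Fx=-3.1200 Fy=5.9400 x'=-5.1560 y'=-4.7030

F_att = 1/2·(g−p) = 1/2·(0,15) = (0.0000,7.5000)
o1: d²=212 > ρ²=49 → inactive
o2: d²=5 ≤ ρ²=49; F_rep = 39·(-2,-1)/5² = (-3.1200,-1.5600)
o3: d²=260 > ρ²=49 → inactive
F = F_att + ΣF_rep = (-3.1200,5.9400)
p' = p + 1/20·F = (-5.1560,-4.7030)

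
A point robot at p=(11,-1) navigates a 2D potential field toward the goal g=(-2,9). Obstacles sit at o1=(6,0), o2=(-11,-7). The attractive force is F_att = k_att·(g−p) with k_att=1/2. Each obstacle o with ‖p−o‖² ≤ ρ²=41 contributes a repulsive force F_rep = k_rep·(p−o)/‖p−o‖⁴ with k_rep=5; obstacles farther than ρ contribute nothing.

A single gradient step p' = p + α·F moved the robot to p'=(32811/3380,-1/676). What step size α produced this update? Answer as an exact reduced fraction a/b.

F_att = 1/2·(g−p) = 1/2·(-13,10) = (-6.5000,5.0000)
o1: d²=26 ≤ ρ²=41; F_rep = 5·(5,-1)/26² = (0.0370,-0.0074)
o2: d²=520 > ρ²=41 → inactive
F = F_att + ΣF_rep = (-6.4630,4.9926)
Δp = p'−p = (-1.2926,0.9985); α = Δx/Fx = (-4369/3380) / (-4369/676) = 1/5
check: Δy/Fy = (675/676) / (3375/676) = 1/5 ✓

α = 1/5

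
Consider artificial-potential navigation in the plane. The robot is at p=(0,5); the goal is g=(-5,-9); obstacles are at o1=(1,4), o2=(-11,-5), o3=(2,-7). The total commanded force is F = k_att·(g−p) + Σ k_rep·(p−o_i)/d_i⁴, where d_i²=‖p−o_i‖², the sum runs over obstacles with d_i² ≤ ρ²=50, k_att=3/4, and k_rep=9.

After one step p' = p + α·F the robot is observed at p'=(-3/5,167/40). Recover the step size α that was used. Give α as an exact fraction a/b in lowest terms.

α = 1/10

F_att = 3/4·(g−p) = 3/4·(-5,-14) = (-3.7500,-10.5000)
o1: d²=2 ≤ ρ²=50; F_rep = 9·(-1,1)/2² = (-2.2500,2.2500)
o2: d²=221 > ρ²=50 → inactive
o3: d²=148 > ρ²=50 → inactive
F = F_att + ΣF_rep = (-6.0000,-8.2500)
Δp = p'−p = (-0.6000,-0.8250); α = Δx/Fx = (-3/5) / (-6) = 1/10
check: Δy/Fy = (-33/40) / (-33/4) = 1/10 ✓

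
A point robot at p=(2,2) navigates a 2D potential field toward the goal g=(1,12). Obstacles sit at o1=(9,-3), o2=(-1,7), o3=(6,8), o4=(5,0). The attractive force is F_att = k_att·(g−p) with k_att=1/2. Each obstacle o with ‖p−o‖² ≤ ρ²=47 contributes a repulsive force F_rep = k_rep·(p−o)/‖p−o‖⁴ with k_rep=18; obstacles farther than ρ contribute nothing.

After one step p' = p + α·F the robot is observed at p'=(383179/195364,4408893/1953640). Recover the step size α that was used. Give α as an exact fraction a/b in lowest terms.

F_att = 1/2·(g−p) = 1/2·(-1,10) = (-0.5000,5.0000)
o1: d²=74 > ρ²=47 → inactive
o2: d²=34 ≤ ρ²=47; F_rep = 18·(3,-5)/34² = (0.0467,-0.0779)
o3: d²=52 > ρ²=47 → inactive
o4: d²=13 ≤ ρ²=47; F_rep = 18·(-3,2)/13² = (-0.3195,0.2130)
F = F_att + ΣF_rep = (-0.7728,5.1352)
Δp = p'−p = (-0.0386,0.2568); α = Δx/Fx = (-7549/195364) / (-37745/48841) = 1/20
check: Δy/Fy = (501613/1953640) / (501613/97682) = 1/20 ✓

α = 1/20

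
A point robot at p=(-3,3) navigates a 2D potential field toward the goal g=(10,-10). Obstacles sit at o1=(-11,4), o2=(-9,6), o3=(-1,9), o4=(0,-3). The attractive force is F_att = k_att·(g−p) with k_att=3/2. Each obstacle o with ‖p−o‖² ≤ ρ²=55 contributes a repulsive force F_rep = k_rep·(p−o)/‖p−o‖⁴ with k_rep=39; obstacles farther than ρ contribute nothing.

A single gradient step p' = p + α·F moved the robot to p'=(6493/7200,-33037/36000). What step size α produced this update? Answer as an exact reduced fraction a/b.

F_att = 3/2·(g−p) = 3/2·(13,-13) = (19.5000,-19.5000)
o1: d²=65 > ρ²=55 → inactive
o2: d²=45 ≤ ρ²=55; F_rep = 39·(6,-3)/45² = (0.1156,-0.0578)
o3: d²=40 ≤ ρ²=55; F_rep = 39·(-2,-6)/40² = (-0.0488,-0.1462)
o4: d²=45 ≤ ρ²=55; F_rep = 39·(-3,6)/45² = (-0.0578,0.1156)
F = F_att + ΣF_rep = (19.5090,-19.5885)
Δp = p'−p = (3.9018,-3.9177); α = Δx/Fx = (28093/7200) / (28093/1440) = 1/5
check: Δy/Fy = (-141037/36000) / (-141037/7200) = 1/5 ✓

α = 1/5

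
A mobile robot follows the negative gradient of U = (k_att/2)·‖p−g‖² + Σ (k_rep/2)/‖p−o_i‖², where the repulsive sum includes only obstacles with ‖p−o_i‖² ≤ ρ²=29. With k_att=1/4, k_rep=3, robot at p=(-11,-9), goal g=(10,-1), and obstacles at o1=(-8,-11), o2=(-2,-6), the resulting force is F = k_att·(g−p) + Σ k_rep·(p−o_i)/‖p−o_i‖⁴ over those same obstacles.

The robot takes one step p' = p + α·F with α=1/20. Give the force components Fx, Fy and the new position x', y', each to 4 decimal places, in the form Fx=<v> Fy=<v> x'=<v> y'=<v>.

Fx=5.1967 Fy=2.0355 x'=-10.7402 y'=-8.8982

F_att = 1/4·(g−p) = 1/4·(21,8) = (5.2500,2.0000)
o1: d²=13 ≤ ρ²=29; F_rep = 3·(-3,2)/13² = (-0.0533,0.0355)
o2: d²=90 > ρ²=29 → inactive
F = F_att + ΣF_rep = (5.1967,2.0355)
p' = p + 1/20·F = (-10.7402,-8.8982)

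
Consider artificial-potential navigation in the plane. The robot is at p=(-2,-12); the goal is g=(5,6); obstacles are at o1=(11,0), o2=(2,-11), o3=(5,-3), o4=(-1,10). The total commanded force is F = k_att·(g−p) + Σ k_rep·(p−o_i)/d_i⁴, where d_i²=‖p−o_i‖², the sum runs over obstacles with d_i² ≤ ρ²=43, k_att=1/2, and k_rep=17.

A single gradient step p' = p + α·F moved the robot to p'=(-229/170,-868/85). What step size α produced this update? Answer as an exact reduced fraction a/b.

α = 1/5

F_att = 1/2·(g−p) = 1/2·(7,18) = (3.5000,9.0000)
o1: d²=313 > ρ²=43 → inactive
o2: d²=17 ≤ ρ²=43; F_rep = 17·(-4,-1)/17² = (-0.2353,-0.0588)
o3: d²=130 > ρ²=43 → inactive
o4: d²=485 > ρ²=43 → inactive
F = F_att + ΣF_rep = (3.2647,8.9412)
Δp = p'−p = (0.6529,1.7882); α = Δx/Fx = (111/170) / (111/34) = 1/5
check: Δy/Fy = (152/85) / (152/17) = 1/5 ✓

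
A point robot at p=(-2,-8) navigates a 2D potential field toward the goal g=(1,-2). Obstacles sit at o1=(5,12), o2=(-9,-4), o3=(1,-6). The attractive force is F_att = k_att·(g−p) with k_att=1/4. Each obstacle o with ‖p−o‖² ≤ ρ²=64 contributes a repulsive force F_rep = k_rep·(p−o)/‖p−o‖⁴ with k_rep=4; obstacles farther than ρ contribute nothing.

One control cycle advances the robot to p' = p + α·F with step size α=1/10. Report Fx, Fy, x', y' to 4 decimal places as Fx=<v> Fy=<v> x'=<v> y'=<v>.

Fx=0.6790 Fy=1.4527 x'=-1.9321 y'=-7.8547

F_att = 1/4·(g−p) = 1/4·(3,6) = (0.7500,1.5000)
o1: d²=449 > ρ²=64 → inactive
o2: d²=65 > ρ²=64 → inactive
o3: d²=13 ≤ ρ²=64; F_rep = 4·(-3,-2)/13² = (-0.0710,-0.0473)
F = F_att + ΣF_rep = (0.6790,1.4527)
p' = p + 1/10·F = (-1.9321,-7.8547)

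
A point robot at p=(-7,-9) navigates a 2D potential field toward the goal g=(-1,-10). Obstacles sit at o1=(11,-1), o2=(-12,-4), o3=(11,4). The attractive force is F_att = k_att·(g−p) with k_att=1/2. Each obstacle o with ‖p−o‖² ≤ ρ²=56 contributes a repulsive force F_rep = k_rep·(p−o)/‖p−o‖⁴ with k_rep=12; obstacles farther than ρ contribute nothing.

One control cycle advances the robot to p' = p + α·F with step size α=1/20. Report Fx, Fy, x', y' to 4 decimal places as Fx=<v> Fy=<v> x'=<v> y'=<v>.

F_att = 1/2·(g−p) = 1/2·(6,-1) = (3.0000,-0.5000)
o1: d²=388 > ρ²=56 → inactive
o2: d²=50 ≤ ρ²=56; F_rep = 12·(5,-5)/50² = (0.0240,-0.0240)
o3: d²=493 > ρ²=56 → inactive
F = F_att + ΣF_rep = (3.0240,-0.5240)
p' = p + 1/20·F = (-6.8488,-9.0262)

Fx=3.0240 Fy=-0.5240 x'=-6.8488 y'=-9.0262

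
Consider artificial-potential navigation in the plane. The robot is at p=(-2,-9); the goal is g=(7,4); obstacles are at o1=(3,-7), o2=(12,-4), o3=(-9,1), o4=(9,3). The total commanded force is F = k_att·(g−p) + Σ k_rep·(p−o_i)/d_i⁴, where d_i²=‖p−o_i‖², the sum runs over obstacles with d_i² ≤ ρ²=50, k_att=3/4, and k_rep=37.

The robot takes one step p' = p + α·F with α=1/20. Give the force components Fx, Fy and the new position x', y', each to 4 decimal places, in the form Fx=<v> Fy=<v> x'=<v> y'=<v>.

Fx=6.5300 Fy=9.6620 x'=-1.6735 y'=-8.5169

F_att = 3/4·(g−p) = 3/4·(9,13) = (6.7500,9.7500)
o1: d²=29 ≤ ρ²=50; F_rep = 37·(-5,-2)/29² = (-0.2200,-0.0880)
o2: d²=221 > ρ²=50 → inactive
o3: d²=149 > ρ²=50 → inactive
o4: d²=265 > ρ²=50 → inactive
F = F_att + ΣF_rep = (6.5300,9.6620)
p' = p + 1/20·F = (-1.6735,-8.5169)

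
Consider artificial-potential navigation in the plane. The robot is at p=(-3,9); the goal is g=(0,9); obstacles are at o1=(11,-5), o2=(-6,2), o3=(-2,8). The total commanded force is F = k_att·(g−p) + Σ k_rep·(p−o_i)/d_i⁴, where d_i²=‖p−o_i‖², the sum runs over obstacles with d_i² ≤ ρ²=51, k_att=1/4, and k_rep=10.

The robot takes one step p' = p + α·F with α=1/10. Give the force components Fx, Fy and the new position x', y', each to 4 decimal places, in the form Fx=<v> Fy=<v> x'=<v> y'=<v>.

F_att = 1/4·(g−p) = 1/4·(3,0) = (0.7500,0.0000)
o1: d²=392 > ρ²=51 → inactive
o2: d²=58 > ρ²=51 → inactive
o3: d²=2 ≤ ρ²=51; F_rep = 10·(-1,1)/2² = (-2.5000,2.5000)
F = F_att + ΣF_rep = (-1.7500,2.5000)
p' = p + 1/10·F = (-3.1750,9.2500)

Fx=-1.7500 Fy=2.5000 x'=-3.1750 y'=9.2500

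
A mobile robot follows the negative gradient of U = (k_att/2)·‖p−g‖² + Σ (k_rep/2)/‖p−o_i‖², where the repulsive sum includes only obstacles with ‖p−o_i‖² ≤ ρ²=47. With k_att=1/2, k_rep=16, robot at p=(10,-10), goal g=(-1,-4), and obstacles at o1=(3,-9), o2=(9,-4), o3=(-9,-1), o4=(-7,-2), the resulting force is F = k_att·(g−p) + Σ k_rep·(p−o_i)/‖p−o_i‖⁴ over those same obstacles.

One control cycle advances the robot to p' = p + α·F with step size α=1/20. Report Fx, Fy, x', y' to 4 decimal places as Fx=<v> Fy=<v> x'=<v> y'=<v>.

Fx=-5.4883 Fy=2.9299 x'=9.7256 y'=-9.8535

F_att = 1/2·(g−p) = 1/2·(-11,6) = (-5.5000,3.0000)
o1: d²=50 > ρ²=47 → inactive
o2: d²=37 ≤ ρ²=47; F_rep = 16·(1,-6)/37² = (0.0117,-0.0701)
o3: d²=442 > ρ²=47 → inactive
o4: d²=353 > ρ²=47 → inactive
F = F_att + ΣF_rep = (-5.4883,2.9299)
p' = p + 1/20·F = (9.7256,-9.8535)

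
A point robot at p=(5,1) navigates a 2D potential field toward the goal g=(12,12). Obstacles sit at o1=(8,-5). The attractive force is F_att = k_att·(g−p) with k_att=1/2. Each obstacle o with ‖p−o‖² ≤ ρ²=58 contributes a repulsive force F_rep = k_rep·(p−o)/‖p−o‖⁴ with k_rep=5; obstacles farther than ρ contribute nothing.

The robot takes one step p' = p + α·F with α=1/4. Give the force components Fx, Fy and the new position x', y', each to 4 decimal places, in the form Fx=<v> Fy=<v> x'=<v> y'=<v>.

F_att = 1/2·(g−p) = 1/2·(7,11) = (3.5000,5.5000)
o1: d²=45 ≤ ρ²=58; F_rep = 5·(-3,6)/45² = (-0.0074,0.0148)
F = F_att + ΣF_rep = (3.4926,5.5148)
p' = p + 1/4·F = (5.8731,2.3787)

Fx=3.4926 Fy=5.5148 x'=5.8731 y'=2.3787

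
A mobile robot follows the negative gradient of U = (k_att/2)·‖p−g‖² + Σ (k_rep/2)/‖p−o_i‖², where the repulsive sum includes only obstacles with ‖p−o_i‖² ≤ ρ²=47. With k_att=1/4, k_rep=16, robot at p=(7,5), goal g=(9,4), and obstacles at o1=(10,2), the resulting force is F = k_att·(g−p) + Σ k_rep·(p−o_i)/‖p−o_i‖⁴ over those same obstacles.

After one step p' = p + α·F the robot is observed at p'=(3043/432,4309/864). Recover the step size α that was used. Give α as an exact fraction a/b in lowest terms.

F_att = 1/4·(g−p) = 1/4·(2,-1) = (0.5000,-0.2500)
o1: d²=18 ≤ ρ²=47; F_rep = 16·(-3,3)/18² = (-0.1481,0.1481)
F = F_att + ΣF_rep = (0.3519,-0.1019)
Δp = p'−p = (0.0440,-0.0127); α = Δx/Fx = (19/432) / (19/54) = 1/8
check: Δy/Fy = (-11/864) / (-11/108) = 1/8 ✓

α = 1/8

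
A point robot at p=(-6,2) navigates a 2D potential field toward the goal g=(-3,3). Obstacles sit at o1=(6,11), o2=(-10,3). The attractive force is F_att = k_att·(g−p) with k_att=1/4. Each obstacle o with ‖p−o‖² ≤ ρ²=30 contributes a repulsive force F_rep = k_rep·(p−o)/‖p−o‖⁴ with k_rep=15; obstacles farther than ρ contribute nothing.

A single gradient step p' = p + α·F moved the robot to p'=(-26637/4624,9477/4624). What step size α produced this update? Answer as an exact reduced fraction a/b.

α = 1/4

F_att = 1/4·(g−p) = 1/4·(3,1) = (0.7500,0.2500)
o1: d²=225 > ρ²=30 → inactive
o2: d²=17 ≤ ρ²=30; F_rep = 15·(4,-1)/17² = (0.2076,-0.0519)
F = F_att + ΣF_rep = (0.9576,0.1981)
Δp = p'−p = (0.2394,0.0495); α = Δx/Fx = (1107/4624) / (1107/1156) = 1/4
check: Δy/Fy = (229/4624) / (229/1156) = 1/4 ✓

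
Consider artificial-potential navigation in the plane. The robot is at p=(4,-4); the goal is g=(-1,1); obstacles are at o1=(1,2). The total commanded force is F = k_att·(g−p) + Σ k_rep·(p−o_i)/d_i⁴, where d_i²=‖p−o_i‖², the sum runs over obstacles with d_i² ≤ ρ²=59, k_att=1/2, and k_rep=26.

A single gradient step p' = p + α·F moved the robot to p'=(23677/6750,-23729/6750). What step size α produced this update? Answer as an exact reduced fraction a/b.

F_att = 1/2·(g−p) = 1/2·(-5,5) = (-2.5000,2.5000)
o1: d²=45 ≤ ρ²=59; F_rep = 26·(3,-6)/45² = (0.0385,-0.0770)
F = F_att + ΣF_rep = (-2.4615,2.4230)
Δp = p'−p = (-0.4923,0.4846); α = Δx/Fx = (-3323/6750) / (-3323/1350) = 1/5
check: Δy/Fy = (3271/6750) / (3271/1350) = 1/5 ✓

α = 1/5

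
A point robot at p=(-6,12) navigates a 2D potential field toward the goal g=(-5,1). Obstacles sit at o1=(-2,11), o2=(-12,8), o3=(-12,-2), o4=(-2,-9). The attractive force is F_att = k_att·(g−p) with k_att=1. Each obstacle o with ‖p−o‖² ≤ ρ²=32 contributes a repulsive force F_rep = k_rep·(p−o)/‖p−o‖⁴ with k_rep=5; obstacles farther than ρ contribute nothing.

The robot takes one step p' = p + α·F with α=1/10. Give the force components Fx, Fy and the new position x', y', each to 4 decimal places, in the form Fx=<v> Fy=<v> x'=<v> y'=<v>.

F_att = 1·(g−p) = 1·(1,-11) = (1.0000,-11.0000)
o1: d²=17 ≤ ρ²=32; F_rep = 5·(-4,1)/17² = (-0.0692,0.0173)
o2: d²=52 > ρ²=32 → inactive
o3: d²=232 > ρ²=32 → inactive
o4: d²=457 > ρ²=32 → inactive
F = F_att + ΣF_rep = (0.9308,-10.9827)
p' = p + 1/10·F = (-5.9069,10.9017)

Fx=0.9308 Fy=-10.9827 x'=-5.9069 y'=10.9017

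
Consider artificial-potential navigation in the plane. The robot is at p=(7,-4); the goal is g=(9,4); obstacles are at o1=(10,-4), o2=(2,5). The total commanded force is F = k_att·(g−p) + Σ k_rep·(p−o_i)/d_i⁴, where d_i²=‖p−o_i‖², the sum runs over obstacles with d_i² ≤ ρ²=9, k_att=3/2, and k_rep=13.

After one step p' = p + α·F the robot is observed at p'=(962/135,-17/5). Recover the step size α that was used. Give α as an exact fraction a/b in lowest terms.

F_att = 3/2·(g−p) = 3/2·(2,8) = (3.0000,12.0000)
o1: d²=9 ≤ ρ²=9; F_rep = 13·(-3,0)/9² = (-0.4815,0.0000)
o2: d²=106 > ρ²=9 → inactive
F = F_att + ΣF_rep = (2.5185,12.0000)
Δp = p'−p = (0.1259,0.6000); α = Δx/Fx = (17/135) / (68/27) = 1/20
check: Δy/Fy = (3/5) / (12) = 1/20 ✓

α = 1/20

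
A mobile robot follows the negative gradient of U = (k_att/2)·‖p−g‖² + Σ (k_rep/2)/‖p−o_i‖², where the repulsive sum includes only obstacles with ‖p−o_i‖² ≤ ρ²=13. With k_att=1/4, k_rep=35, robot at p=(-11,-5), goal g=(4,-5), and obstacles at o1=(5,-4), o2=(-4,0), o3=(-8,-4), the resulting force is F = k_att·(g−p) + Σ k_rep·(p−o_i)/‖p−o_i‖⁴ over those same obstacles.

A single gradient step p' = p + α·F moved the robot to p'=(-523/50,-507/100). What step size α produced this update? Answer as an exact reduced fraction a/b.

F_att = 1/4·(g−p) = 1/4·(15,0) = (3.7500,0.0000)
o1: d²=257 > ρ²=13 → inactive
o2: d²=74 > ρ²=13 → inactive
o3: d²=10 ≤ ρ²=13; F_rep = 35·(-3,-1)/10² = (-1.0500,-0.3500)
F = F_att + ΣF_rep = (2.7000,-0.3500)
Δp = p'−p = (0.5400,-0.0700); α = Δx/Fx = (27/50) / (27/10) = 1/5
check: Δy/Fy = (-7/100) / (-7/20) = 1/5 ✓

α = 1/5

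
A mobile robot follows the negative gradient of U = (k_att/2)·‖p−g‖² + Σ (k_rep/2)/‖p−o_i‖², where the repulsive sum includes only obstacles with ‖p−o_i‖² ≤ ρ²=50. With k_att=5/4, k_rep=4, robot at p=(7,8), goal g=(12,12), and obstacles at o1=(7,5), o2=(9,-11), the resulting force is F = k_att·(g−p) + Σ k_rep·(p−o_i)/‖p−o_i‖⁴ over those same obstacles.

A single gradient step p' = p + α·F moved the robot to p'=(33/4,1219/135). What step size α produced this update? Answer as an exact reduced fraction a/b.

α = 1/5

F_att = 5/4·(g−p) = 5/4·(5,4) = (6.2500,5.0000)
o1: d²=9 ≤ ρ²=50; F_rep = 4·(0,3)/9² = (0.0000,0.1481)
o2: d²=365 > ρ²=50 → inactive
F = F_att + ΣF_rep = (6.2500,5.1481)
Δp = p'−p = (1.2500,1.0296); α = Δx/Fx = (5/4) / (25/4) = 1/5
check: Δy/Fy = (139/135) / (139/27) = 1/5 ✓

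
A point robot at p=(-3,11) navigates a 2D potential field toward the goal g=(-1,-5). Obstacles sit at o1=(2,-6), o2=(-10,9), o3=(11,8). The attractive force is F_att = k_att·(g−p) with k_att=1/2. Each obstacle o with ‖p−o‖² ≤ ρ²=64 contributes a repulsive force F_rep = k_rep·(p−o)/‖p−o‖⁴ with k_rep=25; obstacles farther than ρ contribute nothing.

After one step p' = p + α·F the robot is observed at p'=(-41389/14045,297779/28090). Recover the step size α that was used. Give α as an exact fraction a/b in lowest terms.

α = 1/20

F_att = 1/2·(g−p) = 1/2·(2,-16) = (1.0000,-8.0000)
o1: d²=314 > ρ²=64 → inactive
o2: d²=53 ≤ ρ²=64; F_rep = 25·(7,2)/53² = (0.0623,0.0178)
o3: d²=205 > ρ²=64 → inactive
F = F_att + ΣF_rep = (1.0623,-7.9822)
Δp = p'−p = (0.0531,-0.3991); α = Δx/Fx = (746/14045) / (2984/2809) = 1/20
check: Δy/Fy = (-11211/28090) / (-22422/2809) = 1/20 ✓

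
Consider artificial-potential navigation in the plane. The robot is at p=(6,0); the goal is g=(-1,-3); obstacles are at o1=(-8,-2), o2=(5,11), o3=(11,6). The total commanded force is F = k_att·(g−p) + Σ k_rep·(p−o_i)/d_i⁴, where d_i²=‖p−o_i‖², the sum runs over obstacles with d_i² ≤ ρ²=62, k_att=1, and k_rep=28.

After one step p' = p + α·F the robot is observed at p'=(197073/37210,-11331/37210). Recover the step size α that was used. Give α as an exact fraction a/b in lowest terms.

F_att = 1·(g−p) = 1·(-7,-3) = (-7.0000,-3.0000)
o1: d²=200 > ρ²=62 → inactive
o2: d²=122 > ρ²=62 → inactive
o3: d²=61 ≤ ρ²=62; F_rep = 28·(-5,-6)/61² = (-0.0376,-0.0451)
F = F_att + ΣF_rep = (-7.0376,-3.0451)
Δp = p'−p = (-0.7038,-0.3045); α = Δx/Fx = (-26187/37210) / (-26187/3721) = 1/10
check: Δy/Fy = (-11331/37210) / (-11331/3721) = 1/10 ✓

α = 1/10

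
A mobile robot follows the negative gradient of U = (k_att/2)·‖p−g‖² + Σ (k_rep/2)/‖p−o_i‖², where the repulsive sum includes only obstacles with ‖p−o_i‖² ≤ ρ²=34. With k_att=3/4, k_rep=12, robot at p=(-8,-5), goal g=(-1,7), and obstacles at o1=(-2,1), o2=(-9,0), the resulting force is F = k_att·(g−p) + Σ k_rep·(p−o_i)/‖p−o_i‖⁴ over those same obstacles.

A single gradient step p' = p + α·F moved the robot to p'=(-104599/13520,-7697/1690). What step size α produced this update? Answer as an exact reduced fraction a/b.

F_att = 3/4·(g−p) = 3/4·(7,12) = (5.2500,9.0000)
o1: d²=72 > ρ²=34 → inactive
o2: d²=26 ≤ ρ²=34; F_rep = 12·(1,-5)/26² = (0.0178,-0.0888)
F = F_att + ΣF_rep = (5.2678,8.9112)
Δp = p'−p = (0.2634,0.4456); α = Δx/Fx = (3561/13520) / (3561/676) = 1/20
check: Δy/Fy = (753/1690) / (1506/169) = 1/20 ✓

α = 1/20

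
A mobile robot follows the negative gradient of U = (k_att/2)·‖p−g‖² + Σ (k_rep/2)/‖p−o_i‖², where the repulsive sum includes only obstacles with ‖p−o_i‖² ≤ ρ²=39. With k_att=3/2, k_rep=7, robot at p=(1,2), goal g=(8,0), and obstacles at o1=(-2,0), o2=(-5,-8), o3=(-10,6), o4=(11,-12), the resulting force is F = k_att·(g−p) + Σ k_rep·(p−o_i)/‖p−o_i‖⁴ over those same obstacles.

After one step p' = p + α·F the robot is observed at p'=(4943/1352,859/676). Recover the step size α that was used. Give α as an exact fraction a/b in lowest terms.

α = 1/4

F_att = 3/2·(g−p) = 3/2·(7,-2) = (10.5000,-3.0000)
o1: d²=13 ≤ ρ²=39; F_rep = 7·(3,2)/13² = (0.1243,0.0828)
o2: d²=136 > ρ²=39 → inactive
o3: d²=137 > ρ²=39 → inactive
o4: d²=296 > ρ²=39 → inactive
F = F_att + ΣF_rep = (10.6243,-2.9172)
Δp = p'−p = (2.6561,-0.7293); α = Δx/Fx = (3591/1352) / (3591/338) = 1/4
check: Δy/Fy = (-493/676) / (-493/169) = 1/4 ✓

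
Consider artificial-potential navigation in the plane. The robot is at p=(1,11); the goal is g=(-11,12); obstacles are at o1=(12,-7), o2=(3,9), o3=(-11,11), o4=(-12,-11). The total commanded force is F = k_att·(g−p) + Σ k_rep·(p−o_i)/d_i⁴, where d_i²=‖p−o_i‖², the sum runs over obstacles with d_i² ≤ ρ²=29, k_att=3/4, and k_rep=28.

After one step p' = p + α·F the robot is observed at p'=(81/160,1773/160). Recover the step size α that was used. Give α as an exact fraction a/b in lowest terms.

α = 1/20

F_att = 3/4·(g−p) = 3/4·(-12,1) = (-9.0000,0.7500)
o1: d²=445 > ρ²=29 → inactive
o2: d²=8 ≤ ρ²=29; F_rep = 28·(-2,2)/8² = (-0.8750,0.8750)
o3: d²=144 > ρ²=29 → inactive
o4: d²=653 > ρ²=29 → inactive
F = F_att + ΣF_rep = (-9.8750,1.6250)
Δp = p'−p = (-0.4938,0.0813); α = Δx/Fx = (-79/160) / (-79/8) = 1/20
check: Δy/Fy = (13/160) / (13/8) = 1/20 ✓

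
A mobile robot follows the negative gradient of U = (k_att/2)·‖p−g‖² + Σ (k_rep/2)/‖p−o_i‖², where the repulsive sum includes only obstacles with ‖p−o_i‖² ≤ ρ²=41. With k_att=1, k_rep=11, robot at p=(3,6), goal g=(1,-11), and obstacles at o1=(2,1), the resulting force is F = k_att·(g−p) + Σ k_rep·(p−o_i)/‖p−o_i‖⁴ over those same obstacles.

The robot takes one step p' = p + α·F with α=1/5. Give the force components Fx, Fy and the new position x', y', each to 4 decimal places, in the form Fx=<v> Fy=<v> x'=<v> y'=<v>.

F_att = 1·(g−p) = 1·(-2,-17) = (-2.0000,-17.0000)
o1: d²=26 ≤ ρ²=41; F_rep = 11·(1,5)/26² = (0.0163,0.0814)
F = F_att + ΣF_rep = (-1.9837,-16.9186)
p' = p + 1/5·F = (2.6033,2.6163)

Fx=-1.9837 Fy=-16.9186 x'=2.6033 y'=2.6163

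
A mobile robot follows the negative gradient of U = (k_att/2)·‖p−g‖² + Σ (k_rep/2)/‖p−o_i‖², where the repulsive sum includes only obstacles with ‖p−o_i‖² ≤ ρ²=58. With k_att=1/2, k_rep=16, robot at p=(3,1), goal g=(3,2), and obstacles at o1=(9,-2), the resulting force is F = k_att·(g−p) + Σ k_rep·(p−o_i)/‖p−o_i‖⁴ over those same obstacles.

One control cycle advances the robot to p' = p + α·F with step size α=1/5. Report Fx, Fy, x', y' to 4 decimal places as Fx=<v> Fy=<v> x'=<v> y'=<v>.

Fx=-0.0474 Fy=0.5237 x'=2.9905 y'=1.1047

F_att = 1/2·(g−p) = 1/2·(0,1) = (0.0000,0.5000)
o1: d²=45 ≤ ρ²=58; F_rep = 16·(-6,3)/45² = (-0.0474,0.0237)
F = F_att + ΣF_rep = (-0.0474,0.5237)
p' = p + 1/5·F = (2.9905,1.1047)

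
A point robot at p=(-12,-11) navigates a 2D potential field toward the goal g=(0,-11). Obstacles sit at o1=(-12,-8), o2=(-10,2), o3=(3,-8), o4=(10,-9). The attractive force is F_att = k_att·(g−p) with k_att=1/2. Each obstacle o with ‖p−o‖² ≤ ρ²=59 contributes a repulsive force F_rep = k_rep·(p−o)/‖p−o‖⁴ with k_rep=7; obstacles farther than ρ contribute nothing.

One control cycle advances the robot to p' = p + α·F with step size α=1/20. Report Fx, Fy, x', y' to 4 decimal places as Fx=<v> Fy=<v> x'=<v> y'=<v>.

Fx=6.0000 Fy=-0.2593 x'=-11.7000 y'=-11.0130

F_att = 1/2·(g−p) = 1/2·(12,0) = (6.0000,0.0000)
o1: d²=9 ≤ ρ²=59; F_rep = 7·(0,-3)/9² = (0.0000,-0.2593)
o2: d²=173 > ρ²=59 → inactive
o3: d²=234 > ρ²=59 → inactive
o4: d²=488 > ρ²=59 → inactive
F = F_att + ΣF_rep = (6.0000,-0.2593)
p' = p + 1/20·F = (-11.7000,-11.0130)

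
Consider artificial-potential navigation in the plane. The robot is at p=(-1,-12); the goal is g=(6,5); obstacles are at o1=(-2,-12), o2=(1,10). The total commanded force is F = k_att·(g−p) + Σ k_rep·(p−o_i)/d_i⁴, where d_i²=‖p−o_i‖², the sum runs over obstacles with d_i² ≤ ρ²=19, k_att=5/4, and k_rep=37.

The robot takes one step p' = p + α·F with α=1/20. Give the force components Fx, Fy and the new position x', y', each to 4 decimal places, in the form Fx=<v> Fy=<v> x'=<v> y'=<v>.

F_att = 5/4·(g−p) = 5/4·(7,17) = (8.7500,21.2500)
o1: d²=1 ≤ ρ²=19; F_rep = 37·(1,0)/1² = (37.0000,0.0000)
o2: d²=488 > ρ²=19 → inactive
F = F_att + ΣF_rep = (45.7500,21.2500)
p' = p + 1/20·F = (1.2875,-10.9375)

Fx=45.7500 Fy=21.2500 x'=1.2875 y'=-10.9375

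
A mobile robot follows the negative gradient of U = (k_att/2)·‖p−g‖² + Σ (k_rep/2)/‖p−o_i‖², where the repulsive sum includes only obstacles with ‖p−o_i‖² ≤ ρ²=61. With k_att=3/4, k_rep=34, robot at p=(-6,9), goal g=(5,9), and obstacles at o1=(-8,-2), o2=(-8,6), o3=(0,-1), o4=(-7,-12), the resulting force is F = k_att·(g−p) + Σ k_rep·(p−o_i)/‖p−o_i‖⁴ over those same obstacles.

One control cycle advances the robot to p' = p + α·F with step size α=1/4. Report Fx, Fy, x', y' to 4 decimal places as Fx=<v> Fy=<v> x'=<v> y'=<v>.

F_att = 3/4·(g−p) = 3/4·(11,0) = (8.2500,0.0000)
o1: d²=125 > ρ²=61 → inactive
o2: d²=13 ≤ ρ²=61; F_rep = 34·(2,3)/13² = (0.4024,0.6036)
o3: d²=136 > ρ²=61 → inactive
o4: d²=442 > ρ²=61 → inactive
F = F_att + ΣF_rep = (8.6524,0.6036)
p' = p + 1/4·F = (-3.8369,9.1509)

Fx=8.6524 Fy=0.6036 x'=-3.8369 y'=9.1509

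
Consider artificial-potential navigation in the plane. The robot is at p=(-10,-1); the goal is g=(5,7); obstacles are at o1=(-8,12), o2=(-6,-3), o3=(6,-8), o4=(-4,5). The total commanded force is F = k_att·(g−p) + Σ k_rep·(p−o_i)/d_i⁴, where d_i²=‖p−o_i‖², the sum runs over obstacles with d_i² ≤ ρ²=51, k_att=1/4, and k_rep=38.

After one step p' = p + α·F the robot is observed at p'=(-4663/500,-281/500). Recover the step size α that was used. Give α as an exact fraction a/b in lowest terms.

α = 1/5

F_att = 1/4·(g−p) = 1/4·(15,8) = (3.7500,2.0000)
o1: d²=173 > ρ²=51 → inactive
o2: d²=20 ≤ ρ²=51; F_rep = 38·(-4,2)/20² = (-0.3800,0.1900)
o3: d²=305 > ρ²=51 → inactive
o4: d²=72 > ρ²=51 → inactive
F = F_att + ΣF_rep = (3.3700,2.1900)
Δp = p'−p = (0.6740,0.4380); α = Δx/Fx = (337/500) / (337/100) = 1/5
check: Δy/Fy = (219/500) / (219/100) = 1/5 ✓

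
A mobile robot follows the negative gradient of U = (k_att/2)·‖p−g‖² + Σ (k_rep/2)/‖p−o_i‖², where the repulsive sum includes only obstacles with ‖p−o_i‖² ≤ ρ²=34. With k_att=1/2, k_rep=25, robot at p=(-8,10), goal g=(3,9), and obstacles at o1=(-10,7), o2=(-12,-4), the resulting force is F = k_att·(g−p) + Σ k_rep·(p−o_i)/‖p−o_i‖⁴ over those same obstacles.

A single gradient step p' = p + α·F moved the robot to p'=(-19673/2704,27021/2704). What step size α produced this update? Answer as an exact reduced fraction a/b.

F_att = 1/2·(g−p) = 1/2·(11,-1) = (5.5000,-0.5000)
o1: d²=13 ≤ ρ²=34; F_rep = 25·(2,3)/13² = (0.2959,0.4438)
o2: d²=212 > ρ²=34 → inactive
F = F_att + ΣF_rep = (5.7959,-0.0562)
Δp = p'−p = (0.7245,-0.0070); α = Δx/Fx = (1959/2704) / (1959/338) = 1/8
check: Δy/Fy = (-19/2704) / (-19/338) = 1/8 ✓

α = 1/8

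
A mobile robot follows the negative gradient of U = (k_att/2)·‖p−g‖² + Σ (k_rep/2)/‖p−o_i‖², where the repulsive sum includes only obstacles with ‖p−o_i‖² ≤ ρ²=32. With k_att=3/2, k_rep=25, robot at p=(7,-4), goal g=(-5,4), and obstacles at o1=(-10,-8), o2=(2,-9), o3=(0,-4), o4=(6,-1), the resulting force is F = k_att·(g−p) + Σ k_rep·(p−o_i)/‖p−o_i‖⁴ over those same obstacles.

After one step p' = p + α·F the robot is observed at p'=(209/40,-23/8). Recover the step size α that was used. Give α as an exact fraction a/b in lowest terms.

F_att = 3/2·(g−p) = 3/2·(-12,8) = (-18.0000,12.0000)
o1: d²=305 > ρ²=32 → inactive
o2: d²=50 > ρ²=32 → inactive
o3: d²=49 > ρ²=32 → inactive
o4: d²=10 ≤ ρ²=32; F_rep = 25·(1,-3)/10² = (0.2500,-0.7500)
F = F_att + ΣF_rep = (-17.7500,11.2500)
Δp = p'−p = (-1.7750,1.1250); α = Δx/Fx = (-71/40) / (-71/4) = 1/10
check: Δy/Fy = (9/8) / (45/4) = 1/10 ✓

α = 1/10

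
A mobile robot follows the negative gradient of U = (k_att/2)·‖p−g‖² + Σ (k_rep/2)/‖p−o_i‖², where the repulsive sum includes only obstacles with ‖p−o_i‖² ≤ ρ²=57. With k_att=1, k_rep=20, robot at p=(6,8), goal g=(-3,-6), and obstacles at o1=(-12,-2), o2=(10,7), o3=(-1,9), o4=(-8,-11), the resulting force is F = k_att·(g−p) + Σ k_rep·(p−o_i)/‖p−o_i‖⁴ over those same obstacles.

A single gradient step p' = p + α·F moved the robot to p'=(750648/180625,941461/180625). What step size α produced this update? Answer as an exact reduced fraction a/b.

α = 1/5

F_att = 1·(g−p) = 1·(-9,-14) = (-9.0000,-14.0000)
o1: d²=424 > ρ²=57 → inactive
o2: d²=17 ≤ ρ²=57; F_rep = 20·(-4,1)/17² = (-0.2768,0.0692)
o3: d²=50 ≤ ρ²=57; F_rep = 20·(7,-1)/50² = (0.0560,-0.0080)
o4: d²=557 > ρ²=57 → inactive
F = F_att + ΣF_rep = (-9.2208,-13.9388)
Δp = p'−p = (-1.8442,-2.7878); α = Δx/Fx = (-333102/180625) / (-333102/36125) = 1/5
check: Δy/Fy = (-503539/180625) / (-503539/36125) = 1/5 ✓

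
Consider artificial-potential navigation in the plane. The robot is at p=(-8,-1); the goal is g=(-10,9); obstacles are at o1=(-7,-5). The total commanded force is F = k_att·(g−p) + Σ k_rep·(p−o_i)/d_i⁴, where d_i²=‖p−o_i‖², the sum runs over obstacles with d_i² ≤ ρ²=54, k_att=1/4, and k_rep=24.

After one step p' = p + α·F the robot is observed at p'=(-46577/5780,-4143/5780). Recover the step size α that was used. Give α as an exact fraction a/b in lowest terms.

F_att = 1/4·(g−p) = 1/4·(-2,10) = (-0.5000,2.5000)
o1: d²=17 ≤ ρ²=54; F_rep = 24·(-1,4)/17² = (-0.0830,0.3322)
F = F_att + ΣF_rep = (-0.5830,2.8322)
Δp = p'−p = (-0.0583,0.2832); α = Δx/Fx = (-337/5780) / (-337/578) = 1/10
check: Δy/Fy = (1637/5780) / (1637/578) = 1/10 ✓

α = 1/10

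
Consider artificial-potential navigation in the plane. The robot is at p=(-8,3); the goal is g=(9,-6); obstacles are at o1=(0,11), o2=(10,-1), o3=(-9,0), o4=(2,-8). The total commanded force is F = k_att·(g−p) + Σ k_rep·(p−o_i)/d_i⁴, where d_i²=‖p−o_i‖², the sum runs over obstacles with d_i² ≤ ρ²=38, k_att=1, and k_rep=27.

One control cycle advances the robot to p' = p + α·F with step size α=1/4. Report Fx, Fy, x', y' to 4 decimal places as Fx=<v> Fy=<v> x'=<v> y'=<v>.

Fx=17.2700 Fy=-8.1900 x'=-3.6825 y'=0.9525

F_att = 1·(g−p) = 1·(17,-9) = (17.0000,-9.0000)
o1: d²=128 > ρ²=38 → inactive
o2: d²=340 > ρ²=38 → inactive
o3: d²=10 ≤ ρ²=38; F_rep = 27·(1,3)/10² = (0.2700,0.8100)
o4: d²=221 > ρ²=38 → inactive
F = F_att + ΣF_rep = (17.2700,-8.1900)
p' = p + 1/4·F = (-3.6825,0.9525)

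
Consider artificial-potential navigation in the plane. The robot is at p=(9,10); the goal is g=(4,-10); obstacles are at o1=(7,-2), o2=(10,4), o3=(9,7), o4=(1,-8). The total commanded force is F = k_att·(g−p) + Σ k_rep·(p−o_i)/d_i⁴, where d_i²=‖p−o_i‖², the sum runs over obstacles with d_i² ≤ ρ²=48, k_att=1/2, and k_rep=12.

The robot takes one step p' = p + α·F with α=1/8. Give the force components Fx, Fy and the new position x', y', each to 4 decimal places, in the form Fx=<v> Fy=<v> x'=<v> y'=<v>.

Fx=-2.5088 Fy=-9.5030 x'=8.6864 y'=8.8121

F_att = 1/2·(g−p) = 1/2·(-5,-20) = (-2.5000,-10.0000)
o1: d²=148 > ρ²=48 → inactive
o2: d²=37 ≤ ρ²=48; F_rep = 12·(-1,6)/37² = (-0.0088,0.0526)
o3: d²=9 ≤ ρ²=48; F_rep = 12·(0,3)/9² = (0.0000,0.4444)
o4: d²=388 > ρ²=48 → inactive
F = F_att + ΣF_rep = (-2.5088,-9.5030)
p' = p + 1/8·F = (8.6864,8.8121)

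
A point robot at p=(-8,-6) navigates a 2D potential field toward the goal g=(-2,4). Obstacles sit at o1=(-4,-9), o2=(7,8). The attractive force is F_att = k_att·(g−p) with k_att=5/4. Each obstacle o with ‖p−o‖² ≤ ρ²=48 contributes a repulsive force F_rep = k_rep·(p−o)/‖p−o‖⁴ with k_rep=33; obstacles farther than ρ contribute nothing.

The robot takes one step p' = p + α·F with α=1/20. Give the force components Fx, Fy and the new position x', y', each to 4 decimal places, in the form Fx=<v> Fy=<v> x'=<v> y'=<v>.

Fx=7.2888 Fy=12.6584 x'=-7.6356 y'=-5.3671

F_att = 5/4·(g−p) = 5/4·(6,10) = (7.5000,12.5000)
o1: d²=25 ≤ ρ²=48; F_rep = 33·(-4,3)/25² = (-0.2112,0.1584)
o2: d²=421 > ρ²=48 → inactive
F = F_att + ΣF_rep = (7.2888,12.6584)
p' = p + 1/20·F = (-7.6356,-5.3671)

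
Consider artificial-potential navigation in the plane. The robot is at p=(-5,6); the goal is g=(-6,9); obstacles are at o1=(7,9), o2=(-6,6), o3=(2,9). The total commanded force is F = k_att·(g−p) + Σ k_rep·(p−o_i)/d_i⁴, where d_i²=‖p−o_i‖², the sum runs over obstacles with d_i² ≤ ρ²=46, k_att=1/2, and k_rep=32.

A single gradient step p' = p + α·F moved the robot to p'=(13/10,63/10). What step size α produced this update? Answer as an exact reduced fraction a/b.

α = 1/5

F_att = 1/2·(g−p) = 1/2·(-1,3) = (-0.5000,1.5000)
o1: d²=153 > ρ²=46 → inactive
o2: d²=1 ≤ ρ²=46; F_rep = 32·(1,0)/1² = (32.0000,0.0000)
o3: d²=58 > ρ²=46 → inactive
F = F_att + ΣF_rep = (31.5000,1.5000)
Δp = p'−p = (6.3000,0.3000); α = Δx/Fx = (63/10) / (63/2) = 1/5
check: Δy/Fy = (3/10) / (3/2) = 1/5 ✓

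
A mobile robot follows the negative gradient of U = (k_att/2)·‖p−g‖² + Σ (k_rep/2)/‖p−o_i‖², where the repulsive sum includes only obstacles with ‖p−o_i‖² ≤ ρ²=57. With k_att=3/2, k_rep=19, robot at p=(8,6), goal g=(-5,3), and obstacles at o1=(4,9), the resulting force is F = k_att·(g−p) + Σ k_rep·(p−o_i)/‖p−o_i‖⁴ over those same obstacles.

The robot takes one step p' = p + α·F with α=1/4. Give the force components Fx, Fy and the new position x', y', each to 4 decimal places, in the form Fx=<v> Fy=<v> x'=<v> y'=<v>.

Fx=-19.3784 Fy=-4.5912 x'=3.1554 y'=4.8522

F_att = 3/2·(g−p) = 3/2·(-13,-3) = (-19.5000,-4.5000)
o1: d²=25 ≤ ρ²=57; F_rep = 19·(4,-3)/25² = (0.1216,-0.0912)
F = F_att + ΣF_rep = (-19.3784,-4.5912)
p' = p + 1/4·F = (3.1554,4.8522)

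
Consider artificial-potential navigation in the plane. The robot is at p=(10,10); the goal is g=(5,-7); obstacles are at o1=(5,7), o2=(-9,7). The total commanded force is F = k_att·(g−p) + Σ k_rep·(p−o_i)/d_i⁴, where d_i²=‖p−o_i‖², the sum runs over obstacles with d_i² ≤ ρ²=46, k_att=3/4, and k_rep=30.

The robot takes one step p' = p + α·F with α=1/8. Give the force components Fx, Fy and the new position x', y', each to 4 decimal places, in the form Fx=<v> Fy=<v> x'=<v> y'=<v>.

F_att = 3/4·(g−p) = 3/4·(-5,-17) = (-3.7500,-12.7500)
o1: d²=34 ≤ ρ²=46; F_rep = 30·(5,3)/34² = (0.1298,0.0779)
o2: d²=370 > ρ²=46 → inactive
F = F_att + ΣF_rep = (-3.6202,-12.6721)
p' = p + 1/8·F = (9.5475,8.4160)

Fx=-3.6202 Fy=-12.6721 x'=9.5475 y'=8.4160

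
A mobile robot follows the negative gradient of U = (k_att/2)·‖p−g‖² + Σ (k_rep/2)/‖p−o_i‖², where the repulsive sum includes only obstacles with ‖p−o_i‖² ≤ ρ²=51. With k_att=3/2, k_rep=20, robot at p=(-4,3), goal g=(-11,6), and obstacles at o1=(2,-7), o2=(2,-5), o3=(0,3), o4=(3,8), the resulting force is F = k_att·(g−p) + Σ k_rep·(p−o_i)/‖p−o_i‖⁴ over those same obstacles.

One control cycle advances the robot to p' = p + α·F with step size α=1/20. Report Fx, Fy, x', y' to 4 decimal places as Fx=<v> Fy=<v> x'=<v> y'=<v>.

F_att = 3/2·(g−p) = 3/2·(-7,3) = (-10.5000,4.5000)
o1: d²=136 > ρ²=51 → inactive
o2: d²=100 > ρ²=51 → inactive
o3: d²=16 ≤ ρ²=51; F_rep = 20·(-4,0)/16² = (-0.3125,0.0000)
o4: d²=74 > ρ²=51 → inactive
F = F_att + ΣF_rep = (-10.8125,4.5000)
p' = p + 1/20·F = (-4.5406,3.2250)

Fx=-10.8125 Fy=4.5000 x'=-4.5406 y'=3.2250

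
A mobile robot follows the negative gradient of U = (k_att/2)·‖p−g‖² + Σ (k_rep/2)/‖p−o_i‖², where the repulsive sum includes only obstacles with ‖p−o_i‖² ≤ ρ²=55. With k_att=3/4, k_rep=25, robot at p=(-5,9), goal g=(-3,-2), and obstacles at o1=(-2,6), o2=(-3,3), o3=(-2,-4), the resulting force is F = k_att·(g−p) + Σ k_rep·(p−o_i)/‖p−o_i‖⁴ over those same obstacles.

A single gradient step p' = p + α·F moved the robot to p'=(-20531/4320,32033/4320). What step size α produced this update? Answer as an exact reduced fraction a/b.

α = 1/5

F_att = 3/4·(g−p) = 3/4·(2,-11) = (1.5000,-8.2500)
o1: d²=18 ≤ ρ²=55; F_rep = 25·(-3,3)/18² = (-0.2315,0.2315)
o2: d²=40 ≤ ρ²=55; F_rep = 25·(-2,6)/40² = (-0.0312,0.0938)
o3: d²=178 > ρ²=55 → inactive
F = F_att + ΣF_rep = (1.2373,-7.9248)
Δp = p'−p = (0.2475,-1.5850); α = Δx/Fx = (1069/4320) / (1069/864) = 1/5
check: Δy/Fy = (-6847/4320) / (-6847/864) = 1/5 ✓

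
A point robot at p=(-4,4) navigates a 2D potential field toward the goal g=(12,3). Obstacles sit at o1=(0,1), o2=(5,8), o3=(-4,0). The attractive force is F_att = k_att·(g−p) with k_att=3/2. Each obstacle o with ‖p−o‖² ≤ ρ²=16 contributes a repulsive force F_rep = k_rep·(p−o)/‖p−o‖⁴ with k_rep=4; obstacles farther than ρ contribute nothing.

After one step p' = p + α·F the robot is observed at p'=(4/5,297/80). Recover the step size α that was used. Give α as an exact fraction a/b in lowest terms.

α = 1/5

F_att = 3/2·(g−p) = 3/2·(16,-1) = (24.0000,-1.5000)
o1: d²=25 > ρ²=16 → inactive
o2: d²=97 > ρ²=16 → inactive
o3: d²=16 ≤ ρ²=16; F_rep = 4·(0,4)/16² = (0.0000,0.0625)
F = F_att + ΣF_rep = (24.0000,-1.4375)
Δp = p'−p = (4.8000,-0.2875); α = Δx/Fx = (24/5) / (24) = 1/5
check: Δy/Fy = (-23/80) / (-23/16) = 1/5 ✓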